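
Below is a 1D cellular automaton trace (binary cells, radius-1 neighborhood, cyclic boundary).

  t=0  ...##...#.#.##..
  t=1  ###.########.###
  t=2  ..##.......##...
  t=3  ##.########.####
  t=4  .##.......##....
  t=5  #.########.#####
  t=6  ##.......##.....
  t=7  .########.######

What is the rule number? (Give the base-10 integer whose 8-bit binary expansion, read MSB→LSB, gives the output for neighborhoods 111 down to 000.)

  [7] ### => .  t=1,i=0
  [6] ##. => #  t=0,i=4
  [5] #.# => #  t=0,i=9
  [4] #.. => #  t=0,i=5
  [3] .## => .  t=0,i=3
  [2] .#. => #  t=0,i=8
  [1] ..# => #  t=0,i=2
  [0] ... => #  t=0,i=0
  bits 01110111 = 119

119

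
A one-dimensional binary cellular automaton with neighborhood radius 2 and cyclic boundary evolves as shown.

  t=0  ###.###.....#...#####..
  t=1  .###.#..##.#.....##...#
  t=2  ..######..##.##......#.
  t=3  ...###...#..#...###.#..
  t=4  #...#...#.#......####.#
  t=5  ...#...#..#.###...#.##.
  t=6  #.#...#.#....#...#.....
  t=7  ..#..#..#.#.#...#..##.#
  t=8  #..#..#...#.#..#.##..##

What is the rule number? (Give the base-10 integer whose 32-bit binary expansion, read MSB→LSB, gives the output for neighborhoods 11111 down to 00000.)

2889466373

  #####|#  b31=1 t=0,i=18
  ####.|.  b30=0 t=0,i=19
  ###.#|#  b29=1 t=0,i=2
  ###..|.  b28=0 t=0,i=6
  ##.##|#  b27=1 t=0,i=3
  ##.#.|#  b26=1 t=1,i=4
  ##..#|.  b25=0 t=0,i=21
  ##...|.  b24=0 t=0,i=7
  #.###|.  b23=0 t=0,i=4
  #.##.|.  b22=0 t=2,i=13
  #.#.#|#  b21=1 t=7,i=10
  #.#..|#  b20=1 t=1,i=5
  #..##|#  b19=1 t=0,i=22
  #..#.|.  b18=0 t=3,i=11
  #...#|.  b17=0 t=0,i=14
  #....|#  b16=1 t=0,i=8
  .####|#  b15=1 t=0,i=17
  .###.|#  b14=1 t=0,i=1
  .##.#|.  b13=0 t=1,i=9
  .##..|.  b12=0 t=1,i=18
  .#.##|.  b11=0 t=1,i=0
  .#.#.|.  b10=0 t=4,i=9
  .#..#|#  b9=1 t=1,i=6
  .#...|.  b8=0 t=0,i=13
  ..###|.  b7=0 t=0,i=0
  ..##.|.  b6=0 t=1,i=8
  ..#.#|.  b5=0 t=1,i=22
  ..#..|.  b4=0 t=0,i=12
  ...##|.  b3=0 t=0,i=15
  ...#.|#  b2=1 t=0,i=11
  ....#|.  b1=0 t=0,i=10
  .....|#  b0=1 t=0,i=9
  bits 10101100001110011100001000000101 = 2889466373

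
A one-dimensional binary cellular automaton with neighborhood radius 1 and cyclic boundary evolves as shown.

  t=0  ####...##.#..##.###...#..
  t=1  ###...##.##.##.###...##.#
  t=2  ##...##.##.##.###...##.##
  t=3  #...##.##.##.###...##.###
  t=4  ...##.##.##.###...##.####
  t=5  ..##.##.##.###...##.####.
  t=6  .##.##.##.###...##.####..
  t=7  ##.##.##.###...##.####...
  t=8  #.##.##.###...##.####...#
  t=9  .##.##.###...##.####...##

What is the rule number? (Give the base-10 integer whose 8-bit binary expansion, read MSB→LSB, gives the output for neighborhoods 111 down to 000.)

174

  ### -> #   bit 7 = 1  t=0,i=1
  ##. -> .   bit 6 = 0  t=0,i=3
  #.# -> #   bit 5 = 1  t=0,i=9
  #.. -> .   bit 4 = 0  t=0,i=4
  .## -> #   bit 3 = 1  t=0,i=0
  .#. -> #   bit 2 = 1  t=0,i=10
  ..# -> #   bit 1 = 1  t=0,i=6
  ... -> .   bit 0 = 0  t=0,i=5
  bits 10101110 = 174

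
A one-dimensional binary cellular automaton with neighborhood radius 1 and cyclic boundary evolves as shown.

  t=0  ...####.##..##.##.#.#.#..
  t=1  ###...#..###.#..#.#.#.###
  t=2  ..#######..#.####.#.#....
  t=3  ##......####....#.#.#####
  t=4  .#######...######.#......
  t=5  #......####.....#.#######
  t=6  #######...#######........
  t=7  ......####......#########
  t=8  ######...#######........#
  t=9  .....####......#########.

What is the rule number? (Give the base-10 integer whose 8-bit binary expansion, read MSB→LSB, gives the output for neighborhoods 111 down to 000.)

  [7] ### => .  t=0,i=4
  [6] ##. => #  t=0,i=6
  [5] #.# => .  t=0,i=7
  [4] #.. => #  t=0,i=10
  [3] .## => .  t=0,i=3
  [2] .#. => #  t=0,i=18
  [1] ..# => #  t=0,i=2
  [0] ... => #  t=0,i=0
  bits 01010111 = 87

87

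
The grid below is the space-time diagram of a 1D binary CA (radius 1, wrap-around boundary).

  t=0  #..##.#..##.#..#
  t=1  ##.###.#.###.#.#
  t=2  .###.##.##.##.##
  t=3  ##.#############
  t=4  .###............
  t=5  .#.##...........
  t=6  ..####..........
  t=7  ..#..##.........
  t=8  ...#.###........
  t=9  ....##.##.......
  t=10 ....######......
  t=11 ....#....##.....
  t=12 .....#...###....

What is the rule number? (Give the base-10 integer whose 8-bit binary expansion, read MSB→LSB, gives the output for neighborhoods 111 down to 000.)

120

  [7] ### => .  t=1,i=0
  [6] ##. => #  t=0,i=0
  [5] #.# => #  t=0,i=5
  [4] #.. => #  t=0,i=1
  [3] .## => #  t=0,i=3
  [2] .#. => .  t=0,i=6
  [1] ..# => .  t=0,i=2
  [0] ... => .  t=4,i=5
  bits 01111000 = 120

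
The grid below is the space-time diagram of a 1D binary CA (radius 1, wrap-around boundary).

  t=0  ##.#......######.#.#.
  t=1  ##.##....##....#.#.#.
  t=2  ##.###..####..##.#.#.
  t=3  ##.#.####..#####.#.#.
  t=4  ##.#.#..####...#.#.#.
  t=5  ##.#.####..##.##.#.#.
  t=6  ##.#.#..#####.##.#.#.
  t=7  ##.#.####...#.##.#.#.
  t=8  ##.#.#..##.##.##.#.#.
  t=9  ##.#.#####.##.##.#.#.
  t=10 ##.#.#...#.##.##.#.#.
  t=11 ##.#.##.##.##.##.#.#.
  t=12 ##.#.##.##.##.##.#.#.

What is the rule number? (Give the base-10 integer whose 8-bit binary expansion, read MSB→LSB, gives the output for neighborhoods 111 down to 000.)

  ###|.  b7=0 t=0,i=11
  ##.|#  b6=1 t=0,i=1
  #.#|.  b5=0 t=0,i=2
  #..|#  b4=1 t=0,i=4
  .##|#  b3=1 t=0,i=0
  .#.|#  b2=1 t=0,i=3
  ..#|#  b1=1 t=0,i=9
  ...|.  b0=0 t=0,i=5
  bits 01011110 = 94

94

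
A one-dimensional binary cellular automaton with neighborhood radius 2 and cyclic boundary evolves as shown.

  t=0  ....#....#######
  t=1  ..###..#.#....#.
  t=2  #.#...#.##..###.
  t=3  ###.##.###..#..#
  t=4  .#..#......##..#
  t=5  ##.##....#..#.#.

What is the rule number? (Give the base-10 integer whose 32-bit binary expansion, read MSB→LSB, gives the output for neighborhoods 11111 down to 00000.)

1148591254

  [31] ##### => .  t=0,i=11
  [30] ####. => #  t=0,i=14
  [29] ###.# => .  t=2,i=14
  [28] ###.. => .  t=0,i=15
  [27] ##.## => .  t=3,i=3
  [26] ##.#. => #  t=2,i=15
  [25] ##..# => .  t=1,i=5
  [24] ##... => .  t=0,i=0
  [23] #.### => .  t=3,i=7
  [22] #.##. => #  t=2,i=8
  [21] #.#.# => #  t=2,i=0
  [20] #.#.. => #  t=1,i=9
  [19] #..## => .  t=2,i=11
  [18] #..#. => #  t=1,i=6
  [17] #...# => #  t=1,i=0
  [16] #.... => .  t=0,i=1
  [15] .#### => .  t=0,i=10
  [14] .###. => .  t=1,i=3
  [13] .##.# => .  t=3,i=5
  [12] .##.. => #  t=2,i=9
  [11] .#.## => #  t=2,i=7
  [10] .#.#. => #  t=1,i=8
  [9] .#..# => .  t=3,i=13
  [8] .#... => .  t=0,i=5
  [7] ..### => #  t=0,i=9
  [6] ..##. => .  t=4,i=11
  [5] ..#.# => .  t=1,i=7
  [4] ..#.. => #  t=0,i=4
  [3] ...## => .  t=0,i=8
  [2] ...#. => #  t=0,i=3
  [1] ....# => #  t=0,i=2
  [0] ..... => .  t=4,i=7
  bits 01000100011101100001110010010110 = 1148591254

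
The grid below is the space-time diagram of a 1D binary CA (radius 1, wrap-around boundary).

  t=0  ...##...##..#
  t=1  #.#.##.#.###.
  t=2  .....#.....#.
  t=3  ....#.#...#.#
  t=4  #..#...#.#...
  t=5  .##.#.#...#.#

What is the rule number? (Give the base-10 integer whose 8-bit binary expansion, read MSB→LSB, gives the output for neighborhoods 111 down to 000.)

  nb ###: next=.  (t=1,i=10, bit7=0)
  nb ##.: next=#  (t=0,i=4, bit6=1)
  nb #.#: next=.  (t=1,i=1, bit5=0)
  nb #..: next=#  (t=0,i=0, bit4=1)
  nb .##: next=.  (t=0,i=3, bit3=0)
  nb .#.: next=.  (t=0,i=12, bit2=0)
  nb ..#: next=#  (t=0,i=2, bit1=1)
  nb ...: next=.  (t=0,i=1, bit0=0)
  bits 01010010 = 82

82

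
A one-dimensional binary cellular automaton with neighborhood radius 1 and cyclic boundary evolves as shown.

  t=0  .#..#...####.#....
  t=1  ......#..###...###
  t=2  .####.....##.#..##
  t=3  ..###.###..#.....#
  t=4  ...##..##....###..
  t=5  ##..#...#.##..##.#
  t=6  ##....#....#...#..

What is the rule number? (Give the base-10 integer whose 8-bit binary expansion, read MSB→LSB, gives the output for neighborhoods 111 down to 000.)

  ###|#  b7=1 t=0,i=9
  ##.|#  b6=1 t=0,i=11
  #.#|.  b5=0 t=0,i=12
  #..|.  b4=0 t=0,i=2
  .##|.  b3=0 t=0,i=8
  .#.|.  b2=0 t=0,i=1
  ..#|.  b1=0 t=0,i=0
  ...|#  b0=1 t=0,i=6
  bits 11000001 = 193

193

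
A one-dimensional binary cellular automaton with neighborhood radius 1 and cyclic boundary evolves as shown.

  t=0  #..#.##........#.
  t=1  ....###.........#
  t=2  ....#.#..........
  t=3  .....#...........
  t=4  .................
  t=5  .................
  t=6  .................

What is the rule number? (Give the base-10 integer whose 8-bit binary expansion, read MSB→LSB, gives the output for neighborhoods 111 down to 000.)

104

  ###|.  b7=0 t=1,i=5
  ##.|#  b6=1 t=0,i=6
  #.#|#  b5=1 t=0,i=4
  #..|.  b4=0 t=0,i=1
  .##|#  b3=1 t=0,i=5
  .#.|.  b2=0 t=0,i=0
  ..#|.  b1=0 t=0,i=2
  ...|.  b0=0 t=0,i=8
  bits 01101000 = 104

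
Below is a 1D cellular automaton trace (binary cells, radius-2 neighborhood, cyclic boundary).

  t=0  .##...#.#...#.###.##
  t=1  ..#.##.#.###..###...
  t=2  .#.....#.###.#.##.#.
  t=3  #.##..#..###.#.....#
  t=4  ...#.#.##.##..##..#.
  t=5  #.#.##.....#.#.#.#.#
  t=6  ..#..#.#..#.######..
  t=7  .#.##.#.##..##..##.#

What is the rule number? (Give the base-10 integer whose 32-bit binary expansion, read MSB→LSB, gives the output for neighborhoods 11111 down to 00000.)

  [31] ##### => .  t=6,i=14
  [30] ####. => #  t=6,i=16
  [29] ###.# => #  t=0,i=16
  [28] ###.. => #  t=1,i=11
  [27] ##.## => .  t=0,i=0
  [26] ##.#. => .  t=1,i=6
  [25] ##..# => .  t=1,i=12
  [24] ##... => .  t=0,i=3
  [23] #.### => #  t=0,i=14
  [22] #.##. => .  t=0,i=1
  [21] #.#.# => #  t=1,i=7
  [20] #.#.. => .  t=0,i=8
  [19] #..## => #  t=1,i=13
  [18] #..#. => #  t=2,i=0
  [17] #...# => #  t=0,i=4
  [16] #.... => #  t=1,i=18
  [15] .#### => #  t=6,i=13
  [14] .###. => #  t=0,i=15
  [13] .##.# => .  t=0,i=19
  [12] .##.. => #  t=0,i=2
  [11] .#.## => .  t=0,i=13
  [10] .#.#. => #  t=0,i=7
  [9] .#..# => #  t=2,i=19
  [8] .#... => #  t=0,i=9
  [7] ..### => .  t=1,i=14
  [6] ..##. => .  t=3,i=19
  [5] ..#.# => .  t=0,i=6
  [4] ..#.. => .  t=2,i=1
  [3] ...## => #  t=3,i=18
  [2] ...#. => #  t=0,i=5
  [1] ....# => .  t=1,i=0
  [0] ..... => .  t=1,i=19
  bits 01110000101011111101011100001100 = 1890572044

1890572044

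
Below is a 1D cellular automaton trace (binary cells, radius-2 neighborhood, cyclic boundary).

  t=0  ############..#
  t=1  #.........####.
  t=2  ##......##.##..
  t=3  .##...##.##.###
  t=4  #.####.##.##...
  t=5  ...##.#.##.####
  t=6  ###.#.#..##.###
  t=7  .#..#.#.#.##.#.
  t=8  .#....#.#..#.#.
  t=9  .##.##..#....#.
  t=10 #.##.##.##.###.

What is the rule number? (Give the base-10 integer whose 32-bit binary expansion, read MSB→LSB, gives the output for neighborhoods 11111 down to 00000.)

  #####|.  b31=0 t=0,i=1
  ####.|#  b30=1 t=0,i=10
  ###.#|.  b29=0 t=1,i=13
  ###..|#  b28=1 t=0,i=11
  ##.##|#  b27=1 t=2,i=10
  ##.#.|.  b26=0 t=1,i=14
  ##..#|#  b25=1 t=0,i=12
  ##...|#  b24=1 t=2,i=2
  #.###|.  b23=0 t=3,i=12
  #.##.|.  b22=0 t=2,i=11
  #.#.#|#  b21=1 t=5,i=6
  #.#..|#  b20=1 t=1,i=0
  #..##|#  b19=1 t=0,i=13
  #..#.|.  b18=0 t=7,i=0
  #...#|#  b17=1 t=3,i=4
  #....|.  b16=0 t=1,i=2
  .####|#  b15=1 t=0,i=0
  .###.|.  b14=0 t=3,i=13
  .##.#|#  b13=1 t=2,i=9
  .##..|#  b12=1 t=2,i=1
  .#.##|.  b11=0 t=4,i=1
  .#.#.|.  b10=0 t=6,i=5
  .#..#|.  b9=0 t=6,i=7
  .#...|#  b8=1 t=1,i=1
  ..###|.  b7=0 t=0,i=14
  ..##.|.  b6=0 t=2,i=0
  ..#.#|.  b5=0 t=4,i=0
  ..#..|#  b4=1 t=7,i=1
  ...##|#  b3=1 t=1,i=9
  ...#.|#  b2=1 t=4,i=14
  ....#|#  b1=1 t=1,i=8
  .....|.  b0=0 t=1,i=3
  bits 01011011001110101011000100011110 = 1530573086

1530573086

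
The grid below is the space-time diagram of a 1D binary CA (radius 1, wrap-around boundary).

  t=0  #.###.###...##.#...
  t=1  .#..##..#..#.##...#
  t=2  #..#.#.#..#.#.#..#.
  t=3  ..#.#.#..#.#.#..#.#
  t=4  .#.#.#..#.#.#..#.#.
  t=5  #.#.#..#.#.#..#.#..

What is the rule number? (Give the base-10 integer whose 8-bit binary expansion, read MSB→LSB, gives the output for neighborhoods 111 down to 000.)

98

  ###|.  b7=0 t=0,i=3
  ##.|#  b6=1 t=0,i=4
  #.#|#  b5=1 t=0,i=1
  #..|.  b4=0 t=0,i=9
  .##|.  b3=0 t=0,i=2
  .#.|.  b2=0 t=0,i=0
  ..#|#  b1=1 t=0,i=11
  ...|.  b0=0 t=0,i=10
  bits 01100010 = 98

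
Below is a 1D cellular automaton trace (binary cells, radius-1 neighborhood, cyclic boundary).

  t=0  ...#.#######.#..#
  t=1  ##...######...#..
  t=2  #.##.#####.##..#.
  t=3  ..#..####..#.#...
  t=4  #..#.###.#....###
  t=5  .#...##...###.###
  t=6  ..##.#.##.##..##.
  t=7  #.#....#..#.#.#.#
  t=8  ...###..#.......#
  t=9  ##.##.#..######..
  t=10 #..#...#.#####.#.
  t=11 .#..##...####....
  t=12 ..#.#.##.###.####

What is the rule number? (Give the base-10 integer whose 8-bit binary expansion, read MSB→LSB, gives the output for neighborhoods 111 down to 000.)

  nb ###: next=#  (t=0,i=6, bit7=1)
  nb ##.: next=.  (t=0,i=11, bit6=0)
  nb #.#: next=.  (t=0,i=4, bit5=0)
  nb #..: next=#  (t=0,i=0, bit4=1)
  nb .##: next=#  (t=0,i=5, bit3=1)
  nb .#.: next=.  (t=0,i=3, bit2=0)
  nb ..#: next=.  (t=0,i=2, bit1=0)
  nb ...: next=#  (t=0,i=1, bit0=1)
  bits 10011001 = 153

153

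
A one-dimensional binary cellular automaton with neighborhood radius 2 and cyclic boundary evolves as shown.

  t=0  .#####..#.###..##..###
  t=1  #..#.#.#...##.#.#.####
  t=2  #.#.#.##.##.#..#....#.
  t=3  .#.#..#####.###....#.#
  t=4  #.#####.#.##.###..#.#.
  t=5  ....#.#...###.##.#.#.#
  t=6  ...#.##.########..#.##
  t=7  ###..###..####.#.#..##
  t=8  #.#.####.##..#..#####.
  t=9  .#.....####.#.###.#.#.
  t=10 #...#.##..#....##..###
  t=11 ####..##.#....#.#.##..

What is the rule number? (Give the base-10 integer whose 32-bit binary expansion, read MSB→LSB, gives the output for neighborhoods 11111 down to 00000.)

3109975693

  ##### -> #   bit 31 = 1  t=0,i=3
  ####. -> .   bit 30 = 0  t=0,i=4
  ###.# -> #   bit 29 = 1  t=0,i=21
  ###.. -> #   bit 28 = 1  t=0,i=5
  ##.## -> #   bit 27 = 1  t=0,i=0
  ##.#. -> .   bit 26 = 0  t=1,i=13
  ##..# -> .   bit 25 = 0  t=0,i=6
  ##... -> #   bit 24 = 1  t=3,i=15
  #.### -> .   bit 23 = 0  t=0,i=1
  #.##. -> #   bit 22 = 1  t=2,i=6
  #.#.# -> .   bit 21 = 0  t=1,i=5
  #.#.. -> #   bit 20 = 1  t=1,i=7
  #..## -> #   bit 19 = 1  t=0,i=14
  #..#. -> #   bit 18 = 1  t=0,i=7
  #...# -> #   bit 17 = 1  t=1,i=9
  #.... -> .   bit 16 = 0  t=2,i=17
  .#### -> .   bit 15 = 0  t=0,i=2
  .###. -> #   bit 14 = 1  t=0,i=11
  .##.# -> #   bit 13 = 1  t=1,i=12
  .##.. -> #   bit 12 = 1  t=0,i=16
  .#.## -> .   bit 11 = 0  t=0,i=9
  .#.#. -> #   bit 10 = 1  t=1,i=4
  .#..# -> #   bit 9 = 1  t=2,i=13
  .#... -> .   bit 8 = 0  t=1,i=8
  ..### -> #   bit 7 = 1  t=0,i=19
  ..##. -> .   bit 6 = 0  t=0,i=15
  ..#.# -> .   bit 5 = 0  t=0,i=8
  ..#.. -> .   bit 4 = 0  t=2,i=15
  ...## -> #   bit 3 = 1  t=1,i=10
  ...#. -> #   bit 2 = 1  t=2,i=19
  ....# -> .   bit 1 = 0  t=2,i=18
  ..... -> #   bit 0 = 1  t=9,i=4
  bits 10111001010111100111011010001101 = 3109975693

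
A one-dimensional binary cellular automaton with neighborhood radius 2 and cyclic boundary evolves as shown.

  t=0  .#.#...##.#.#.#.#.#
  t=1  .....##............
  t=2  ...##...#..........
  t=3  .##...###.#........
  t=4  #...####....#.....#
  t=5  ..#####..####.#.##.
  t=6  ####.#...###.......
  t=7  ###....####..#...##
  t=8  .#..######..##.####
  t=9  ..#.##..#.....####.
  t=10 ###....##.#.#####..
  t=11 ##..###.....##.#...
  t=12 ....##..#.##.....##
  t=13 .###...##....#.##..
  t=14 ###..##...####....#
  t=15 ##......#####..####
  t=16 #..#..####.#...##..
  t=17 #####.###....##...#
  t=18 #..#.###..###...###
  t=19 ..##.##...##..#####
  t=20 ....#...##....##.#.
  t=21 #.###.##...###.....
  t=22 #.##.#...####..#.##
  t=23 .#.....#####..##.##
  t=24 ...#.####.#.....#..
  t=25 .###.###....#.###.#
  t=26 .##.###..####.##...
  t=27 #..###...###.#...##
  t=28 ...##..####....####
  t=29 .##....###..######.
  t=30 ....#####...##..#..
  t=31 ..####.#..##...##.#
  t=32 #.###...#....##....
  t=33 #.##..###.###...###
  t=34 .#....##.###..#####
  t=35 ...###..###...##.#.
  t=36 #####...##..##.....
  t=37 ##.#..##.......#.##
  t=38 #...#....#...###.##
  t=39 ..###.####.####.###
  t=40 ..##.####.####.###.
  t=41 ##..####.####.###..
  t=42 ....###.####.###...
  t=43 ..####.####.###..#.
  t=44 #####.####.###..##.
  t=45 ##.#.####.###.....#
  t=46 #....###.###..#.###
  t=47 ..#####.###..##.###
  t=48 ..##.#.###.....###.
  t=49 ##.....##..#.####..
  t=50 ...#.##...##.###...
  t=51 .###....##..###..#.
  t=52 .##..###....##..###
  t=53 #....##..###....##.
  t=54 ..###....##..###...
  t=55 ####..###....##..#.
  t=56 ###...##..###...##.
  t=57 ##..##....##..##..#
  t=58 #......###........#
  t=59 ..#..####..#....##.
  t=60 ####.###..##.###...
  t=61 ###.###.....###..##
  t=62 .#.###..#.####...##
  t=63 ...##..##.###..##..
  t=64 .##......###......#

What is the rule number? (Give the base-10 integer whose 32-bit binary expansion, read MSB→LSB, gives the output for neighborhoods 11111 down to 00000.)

  nb #####: next=.  (t=5,i=4, bit31=0)
  nb ####.: next=#  (t=4,i=6, bit30=1)
  nb ###.#: next=.  (t=3,i=8, bit29=0)
  nb ###..: next=.  (t=4,i=7, bit28=0)
  nb ##.##: next=#  (t=8,i=14, bit27=1)
  nb ##.#.: next=.  (t=0,i=9, bit26=0)
  nb ##..#: next=.  (t=5,i=7, bit25=0)
  nb ##...: next=.  (t=1,i=7, bit24=0)
  nb #.###: next=#  (t=8,i=15, bit23=1)
  nb #.##.: next=.  (t=5,i=16, bit22=0)
  nb #.#.#: next=.  (t=0,i=1, bit21=0)
  nb #.#..: next=.  (t=0,i=3, bit20=0)
  nb #..##: next=.  (t=5,i=8, bit19=0)
  nb #..#.: next=#  (t=7,i=12, bit18=1)
  nb #...#: next=#  (t=0,i=5, bit17=1)
  nb #....: next=#  (t=1,i=8, bit16=1)
  nb .####: next=#  (t=4,i=5, bit15=1)
  nb .###.: next=#  (t=3,i=7, bit14=1)
  nb .##.#: next=.  (t=0,i=8, bit13=0)
  nb .##..: next=.  (t=1,i=6, bit12=0)
  nb .#.##: next=.  (t=5,i=15, bit11=0)
  nb .#.#.: next=.  (t=0,i=0, bit10=0)
  nb .#..#: next=#  (t=8,i=2, bit9=1)
  nb .#...: next=.  (t=0,i=4, bit8=0)
  nb ..###: next=#  (t=3,i=6, bit7=1)
  nb ..##.: next=.  (t=0,i=7, bit6=0)
  nb ..#.#: next=#  (t=9,i=2, bit5=1)
  nb ..#..: next=#  (t=2,i=8, bit4=1)
  nb ...##: next=#  (t=0,i=6, bit3=1)
  nb ...#.: next=#  (t=2,i=7, bit2=1)
  nb ....#: next=#  (t=1,i=3, bit1=1)
  nb .....: next=.  (t=1,i=0, bit0=0)
  bits 01001000100001111100001010111110 = 1216856766

1216856766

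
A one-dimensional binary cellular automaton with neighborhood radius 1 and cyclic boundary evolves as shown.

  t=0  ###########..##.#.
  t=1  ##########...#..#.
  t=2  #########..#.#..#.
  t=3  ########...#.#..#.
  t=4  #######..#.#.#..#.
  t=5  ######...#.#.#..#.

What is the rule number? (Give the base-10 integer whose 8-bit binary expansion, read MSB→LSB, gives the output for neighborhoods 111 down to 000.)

  [7] ### => #  t=0,i=1
  [6] ##. => .  t=0,i=10
  [5] #.# => .  t=0,i=15
  [4] #.. => .  t=0,i=11
  [3] .## => #  t=0,i=0
  [2] .#. => #  t=0,i=16
  [1] ..# => .  t=0,i=12
  [0] ... => #  t=1,i=11
  bits 10001101 = 141

141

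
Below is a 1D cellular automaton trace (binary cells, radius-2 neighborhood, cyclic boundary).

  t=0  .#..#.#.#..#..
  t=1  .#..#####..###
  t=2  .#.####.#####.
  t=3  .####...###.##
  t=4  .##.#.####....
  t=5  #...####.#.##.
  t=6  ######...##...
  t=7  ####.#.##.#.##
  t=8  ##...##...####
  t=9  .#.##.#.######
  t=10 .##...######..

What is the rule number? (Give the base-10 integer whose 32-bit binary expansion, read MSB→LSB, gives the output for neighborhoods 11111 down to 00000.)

  [31] ##### => #  t=1,i=6
  [30] ####. => .  t=1,i=7
  [29] ###.# => .  t=1,i=13
  [28] ###.. => #  t=1,i=8
  [27] ##.## => .  t=2,i=7
  [26] ##.#. => .  t=1,i=0
  [25] ##..# => #  t=1,i=9
  [24] ##... => .  t=3,i=5
  [23] #.### => #  t=2,i=3
  [22] #.##. => .  t=3,i=12
  [21] #.#.# => #  t=0,i=6
  [20] #.#.. => #  t=0,i=8
  [19] #..## => #  t=1,i=3
  [18] #..#. => .  t=0,i=3
  [17] #...# => #  t=0,i=13
  [16] #.... => #  t=4,i=11
  [15] .#### => #  t=1,i=5
  [14] .###. => #  t=1,i=12
  [13] .##.# => .  t=3,i=13
  [12] .##.. => #  t=6,i=10
  [11] .#.## => #  t=2,i=2
  [10] .#.#. => #  t=0,i=5
  [9] .#..# => .  t=0,i=2
  [8] .#... => #  t=0,i=12
  [7] ..### => #  t=1,i=4
  [6] ..##. => .  t=4,i=1
  [5] ..#.# => #  t=0,i=4
  [4] ..#.. => #  t=0,i=1
  [3] ...## => #  t=3,i=7
  [2] ...#. => .  t=0,i=0
  [1] ....# => .  t=4,i=13
  [0] ..... => #  t=4,i=12
  bits 10010010101110111101110110111001 = 2461785529

2461785529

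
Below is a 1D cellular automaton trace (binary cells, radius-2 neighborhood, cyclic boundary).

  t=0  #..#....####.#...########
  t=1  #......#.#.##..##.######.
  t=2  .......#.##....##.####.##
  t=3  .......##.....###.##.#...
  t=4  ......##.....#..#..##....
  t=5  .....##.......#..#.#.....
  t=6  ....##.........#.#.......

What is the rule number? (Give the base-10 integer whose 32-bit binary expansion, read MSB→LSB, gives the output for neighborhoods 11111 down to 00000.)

  nb #####: next=#  (t=0,i=19, bit31=1)
  nb ####.: next=.  (t=0,i=10, bit30=0)
  nb ###.#: next=#  (t=0,i=11, bit29=1)
  nb ###..: next=#  (t=0,i=0, bit28=1)
  nb ##.##: next=.  (t=1,i=17, bit27=0)
  nb ##.#.: next=#  (t=0,i=12, bit26=1)
  nb ##..#: next=.  (t=0,i=1, bit25=0)
  nb ##...: next=.  (t=2,i=0, bit24=0)
  nb #.###: next=#  (t=1,i=18, bit23=1)
  nb #.##.: next=.  (t=1,i=11, bit22=0)
  nb #.#.#: next=#  (t=1,i=9, bit21=1)
  nb #.#..: next=.  (t=0,i=13, bit20=0)
  nb #..##: next=.  (t=1,i=14, bit19=0)
  nb #..#.: next=.  (t=0,i=2, bit18=0)
  nb #...#: next=#  (t=0,i=15, bit17=1)
  nb #....: next=.  (t=0,i=5, bit16=0)
  nb .####: next=#  (t=0,i=9, bit15=1)
  nb .###.: next=.  (t=3,i=15, bit14=0)
  nb .##.#: next=#  (t=1,i=16, bit13=1)
  nb .##..: next=.  (t=1,i=12, bit12=0)
  nb .#.##: next=#  (t=1,i=10, bit11=1)
  nb .#.#.: next=.  (t=1,i=8, bit10=0)
  nb .#..#: next=#  (t=4,i=14, bit9=1)
  nb .#...: next=.  (t=0,i=4, bit8=0)
  nb ..###: next=.  (t=0,i=8, bit7=0)
  nb ..##.: next=#  (t=1,i=15, bit6=1)
  nb ..#.#: next=#  (t=1,i=7, bit5=1)
  nb ..#..: next=.  (t=0,i=3, bit4=0)
  nb ...##: next=#  (t=0,i=7, bit3=1)
  nb ...#.: next=.  (t=1,i=6, bit2=0)
  nb ....#: next=.  (t=0,i=6, bit1=0)
  nb .....: next=.  (t=1,i=3, bit0=0)
  bits 10110100101000101010101001101000 = 3030559336

3030559336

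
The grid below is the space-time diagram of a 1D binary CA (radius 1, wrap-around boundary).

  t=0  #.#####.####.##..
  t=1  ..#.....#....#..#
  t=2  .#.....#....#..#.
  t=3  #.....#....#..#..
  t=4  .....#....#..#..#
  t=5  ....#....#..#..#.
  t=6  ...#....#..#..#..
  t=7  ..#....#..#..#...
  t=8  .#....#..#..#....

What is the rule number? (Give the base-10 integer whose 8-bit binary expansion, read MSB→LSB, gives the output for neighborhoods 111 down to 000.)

10

  ### -> .   bit 7 = 0  t=0,i=3
  ##. -> .   bit 6 = 0  t=0,i=6
  #.# -> .   bit 5 = 0  t=0,i=1
  #.. -> .   bit 4 = 0  t=0,i=15
  .## -> #   bit 3 = 1  t=0,i=2
  .#. -> .   bit 2 = 0  t=0,i=0
  ..# -> #   bit 1 = 1  t=0,i=16
  ... -> .   bit 0 = 0  t=1,i=4
  bits 00001010 = 10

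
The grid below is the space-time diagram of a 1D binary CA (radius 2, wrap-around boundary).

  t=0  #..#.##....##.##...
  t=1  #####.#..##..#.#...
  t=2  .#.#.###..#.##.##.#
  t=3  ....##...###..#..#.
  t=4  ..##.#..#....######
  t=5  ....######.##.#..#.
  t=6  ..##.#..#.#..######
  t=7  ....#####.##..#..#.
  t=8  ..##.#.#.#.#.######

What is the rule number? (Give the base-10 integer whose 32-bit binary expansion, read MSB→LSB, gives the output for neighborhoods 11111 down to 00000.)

  nb #####: next=.  (t=1,i=2, bit31=0)
  nb ####.: next=#  (t=1,i=3, bit30=1)
  nb ###.#: next=.  (t=1,i=4, bit29=0)
  nb ###..: next=.  (t=2,i=7, bit28=0)
  nb ##.##: next=#  (t=0,i=13, bit27=1)
  nb ##.#.: next=#  (t=1,i=5, bit26=1)
  nb ##..#: next=.  (t=1,i=11, bit25=0)
  nb ##...: next=.  (t=0,i=7, bit24=0)
  nb #.###: next=#  (t=2,i=5, bit23=1)
  nb #.##.: next=.  (t=0,i=5, bit22=0)
  nb #.#.#: next=.  (t=2,i=1, bit21=0)
  nb #.#..: next=#  (t=1,i=6, bit20=1)
  nb #..##: next=.  (t=1,i=8, bit19=0)
  nb #..#.: next=#  (t=0,i=2, bit18=1)
  nb #...#: next=.  (t=0,i=17, bit17=0)
  nb #....: next=.  (t=0,i=8, bit16=0)
  nb .####: next=#  (t=1,i=1, bit15=1)
  nb .###.: next=.  (t=2,i=6, bit14=0)
  nb .##.#: next=.  (t=0,i=12, bit13=0)
  nb .##..: next=#  (t=0,i=6, bit12=1)
  nb .#.##: next=#  (t=0,i=4, bit11=1)
  nb .#.#.: next=.  (t=1,i=14, bit10=0)
  nb .#..#: next=#  (t=0,i=1, bit9=1)
  nb .#...: next=#  (t=1,i=16, bit8=1)
  nb ..###: next=.  (t=1,i=0, bit7=0)
  nb ..##.: next=.  (t=0,i=11, bit6=0)
  nb ..#.#: next=#  (t=0,i=3, bit5=1)
  nb ..#..: next=#  (t=0,i=0, bit4=1)
  nb ...##: next=#  (t=0,i=10, bit3=1)
  nb ...#.: next=.  (t=0,i=18, bit2=0)
  nb ....#: next=#  (t=0,i=9, bit1=1)
  nb .....: next=.  (t=3,i=1, bit0=0)
  bits 01001100100101001001101100111010 = 1284807482

1284807482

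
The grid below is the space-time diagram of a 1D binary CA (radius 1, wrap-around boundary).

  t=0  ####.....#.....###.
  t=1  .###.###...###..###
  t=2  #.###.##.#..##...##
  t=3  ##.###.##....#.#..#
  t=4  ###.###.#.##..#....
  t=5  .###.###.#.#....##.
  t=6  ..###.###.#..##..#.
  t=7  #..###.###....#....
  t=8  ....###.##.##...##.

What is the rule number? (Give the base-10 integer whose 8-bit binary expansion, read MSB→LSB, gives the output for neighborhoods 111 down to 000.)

  nb ###: next=#  (t=0,i=1, bit7=1)
  nb ##.: next=#  (t=0,i=3, bit6=1)
  nb #.#: next=#  (t=0,i=18, bit5=1)
  nb #..: next=.  (t=0,i=4, bit4=0)
  nb .##: next=.  (t=0,i=0, bit3=0)
  nb .#.: next=.  (t=0,i=9, bit2=0)
  nb ..#: next=.  (t=0,i=8, bit1=0)
  nb ...: next=#  (t=0,i=5, bit0=1)
  bits 11100001 = 225

225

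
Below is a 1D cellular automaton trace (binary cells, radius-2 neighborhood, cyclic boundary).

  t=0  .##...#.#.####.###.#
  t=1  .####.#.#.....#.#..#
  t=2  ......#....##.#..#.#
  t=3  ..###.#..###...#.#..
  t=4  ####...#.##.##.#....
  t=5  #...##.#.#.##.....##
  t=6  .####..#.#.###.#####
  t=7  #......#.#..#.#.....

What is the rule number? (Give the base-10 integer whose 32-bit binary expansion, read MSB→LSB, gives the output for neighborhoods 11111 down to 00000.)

  nb #####: next=.  (t=6,i=17, bit31=0)
  nb ####.: next=.  (t=0,i=12, bit30=0)
  nb ###.#: next=.  (t=0,i=13, bit29=0)
  nb ###..: next=.  (t=3,i=11, bit28=0)
  nb ##.##: next=#  (t=0,i=14, bit27=1)
  nb ##.#.: next=.  (t=0,i=18, bit26=0)
  nb ##..#: next=.  (t=6,i=5, bit25=0)
  nb ##...: next=#  (t=0,i=3, bit24=1)
  nb #.###: next=.  (t=0,i=10, bit23=0)
  nb #.##.: next=#  (t=0,i=1, bit22=1)
  nb #.#.#: next=#  (t=0,i=8, bit21=1)
  nb #.#..: next=.  (t=1,i=8, bit20=0)
  nb #..##: next=.  (t=3,i=8, bit19=0)
  nb #..#.: next=.  (t=1,i=18, bit18=0)
  nb #...#: next=#  (t=0,i=4, bit17=1)
  nb #....: next=.  (t=1,i=10, bit16=0)
  nb .####: next=.  (t=0,i=11, bit15=0)
  nb .###.: next=#  (t=0,i=16, bit14=1)
  nb .##.#: next=.  (t=2,i=12, bit13=0)
  nb .##..: next=#  (t=0,i=2, bit12=1)
  nb .#.##: next=.  (t=0,i=0, bit11=0)
  nb .#.#.: next=.  (t=0,i=7, bit10=0)
  nb .#..#: next=#  (t=1,i=17, bit9=1)
  nb .#...: next=.  (t=1,i=9, bit8=0)
  nb ..###: next=#  (t=3,i=2, bit7=1)
  nb ..##.: next=#  (t=2,i=11, bit6=1)
  nb ..#.#: next=#  (t=0,i=6, bit5=1)
  nb ..#..: next=#  (t=2,i=6, bit4=1)
  nb ...##: next=#  (t=2,i=10, bit3=1)
  nb ...#.: next=.  (t=0,i=5, bit2=0)
  nb ....#: next=#  (t=1,i=12, bit1=1)
  nb .....: next=#  (t=1,i=11, bit0=1)
  bits 00001001011000100101001011111011 = 157438715

157438715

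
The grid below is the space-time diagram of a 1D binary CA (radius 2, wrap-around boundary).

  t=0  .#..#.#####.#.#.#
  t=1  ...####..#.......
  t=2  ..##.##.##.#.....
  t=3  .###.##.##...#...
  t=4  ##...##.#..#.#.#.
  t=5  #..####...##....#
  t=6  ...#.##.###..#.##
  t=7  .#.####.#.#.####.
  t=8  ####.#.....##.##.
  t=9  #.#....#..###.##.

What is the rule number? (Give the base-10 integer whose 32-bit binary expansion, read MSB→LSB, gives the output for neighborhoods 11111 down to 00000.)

  nb #####: next=.  (t=0,i=8, bit31=0)
  nb ####.: next=#  (t=0,i=9, bit30=1)
  nb ###.#: next=.  (t=0,i=10, bit29=0)
  nb ###..: next=#  (t=1,i=6, bit28=1)
  nb ##.##: next=.  (t=2,i=4, bit27=0)
  nb ##.#.: next=.  (t=0,i=11, bit26=0)
  nb ##..#: next=.  (t=1,i=7, bit25=0)
  nb ##...: next=.  (t=3,i=10, bit24=0)
  nb #.###: next=#  (t=0,i=6, bit23=1)
  nb #.##.: next=#  (t=2,i=5, bit22=1)
  nb #.#.#: next=.  (t=0,i=12, bit21=0)
  nb #.#..: next=.  (t=0,i=1, bit20=0)
  nb #..##: next=.  (t=5,i=2, bit19=0)
  nb #..#.: next=#  (t=0,i=3, bit18=1)
  nb #...#: next=#  (t=3,i=11, bit17=1)
  nb #....: next=#  (t=1,i=11, bit16=1)
  nb .####: next=.  (t=0,i=7, bit15=0)
  nb .###.: next=.  (t=3,i=2, bit14=0)
  nb .##.#: next=#  (t=2,i=3, bit13=1)
  nb .##..: next=.  (t=3,i=9, bit12=0)
  nb .#.##: next=#  (t=0,i=5, bit11=1)
  nb .#.#.: next=.  (t=0,i=0, bit10=0)
  nb .#..#: next=.  (t=0,i=2, bit9=0)
  nb .#...: next=.  (t=1,i=10, bit8=0)
  nb ..###: next=#  (t=1,i=3, bit7=1)
  nb ..##.: next=#  (t=2,i=2, bit6=1)
  nb ..#.#: next=#  (t=0,i=4, bit5=1)
  nb ..#..: next=#  (t=1,i=9, bit4=1)
  nb ...##: next=#  (t=1,i=2, bit3=1)
  nb ...#.: next=.  (t=3,i=12, bit2=0)
  nb ....#: next=.  (t=1,i=1, bit1=0)
  nb .....: next=.  (t=1,i=0, bit0=0)
  bits 01010000110001110010100011111000 = 1355229432

1355229432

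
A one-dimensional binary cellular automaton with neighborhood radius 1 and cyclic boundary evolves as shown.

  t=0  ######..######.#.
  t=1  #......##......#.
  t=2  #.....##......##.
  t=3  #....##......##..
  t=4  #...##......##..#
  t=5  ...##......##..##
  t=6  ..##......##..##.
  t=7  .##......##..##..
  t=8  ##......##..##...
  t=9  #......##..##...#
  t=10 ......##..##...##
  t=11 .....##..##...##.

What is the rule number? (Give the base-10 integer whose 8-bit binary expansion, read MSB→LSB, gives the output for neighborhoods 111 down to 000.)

14

  nb ###: next=.  (t=0,i=1, bit7=0)
  nb ##.: next=.  (t=0,i=5, bit6=0)
  nb #.#: next=.  (t=0,i=14, bit5=0)
  nb #..: next=.  (t=0,i=6, bit4=0)
  nb .##: next=#  (t=0,i=0, bit3=1)
  nb .#.: next=#  (t=0,i=15, bit2=1)
  nb ..#: next=#  (t=0,i=7, bit1=1)
  nb ...: next=.  (t=1,i=2, bit0=0)
  bits 00001110 = 14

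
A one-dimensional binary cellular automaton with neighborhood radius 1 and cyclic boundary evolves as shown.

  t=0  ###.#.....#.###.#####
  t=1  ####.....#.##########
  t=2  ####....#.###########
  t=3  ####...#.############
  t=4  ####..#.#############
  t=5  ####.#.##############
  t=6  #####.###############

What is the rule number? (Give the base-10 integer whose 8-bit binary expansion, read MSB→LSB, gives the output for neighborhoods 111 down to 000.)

  [7] ### => #  t=0,i=0
  [6] ##. => #  t=0,i=2
  [5] #.# => #  t=0,i=3
  [4] #.. => .  t=0,i=5
  [3] .## => #  t=0,i=12
  [2] .#. => .  t=0,i=4
  [1] ..# => #  t=0,i=9
  [0] ... => .  t=0,i=6
  bits 11101010 = 234

234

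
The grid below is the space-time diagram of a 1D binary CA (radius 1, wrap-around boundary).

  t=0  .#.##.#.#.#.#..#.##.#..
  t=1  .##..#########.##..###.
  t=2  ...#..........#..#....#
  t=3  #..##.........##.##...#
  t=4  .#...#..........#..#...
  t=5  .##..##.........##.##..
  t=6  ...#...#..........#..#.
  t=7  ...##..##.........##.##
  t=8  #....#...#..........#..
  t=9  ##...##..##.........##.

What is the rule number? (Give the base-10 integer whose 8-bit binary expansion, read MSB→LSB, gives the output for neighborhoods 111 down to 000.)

  nb ###: next=.  (t=1,i=6, bit7=0)
  nb ##.: next=.  (t=0,i=4, bit6=0)
  nb #.#: next=#  (t=0,i=2, bit5=1)
  nb #..: next=#  (t=0,i=13, bit4=1)
  nb .##: next=.  (t=0,i=3, bit3=0)
  nb .#.: next=#  (t=0,i=1, bit2=1)
  nb ..#: next=.  (t=0,i=0, bit1=0)
  nb ...: next=.  (t=0,i=22, bit0=0)
  bits 00110100 = 52

52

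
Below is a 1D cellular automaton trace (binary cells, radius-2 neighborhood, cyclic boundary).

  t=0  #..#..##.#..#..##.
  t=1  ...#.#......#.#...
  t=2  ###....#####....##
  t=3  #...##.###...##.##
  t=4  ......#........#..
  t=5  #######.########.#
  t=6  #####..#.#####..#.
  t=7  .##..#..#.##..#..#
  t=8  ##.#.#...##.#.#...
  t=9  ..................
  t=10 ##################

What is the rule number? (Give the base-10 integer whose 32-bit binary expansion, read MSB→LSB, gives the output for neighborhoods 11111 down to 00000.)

  #####|#  b31=1 t=2,i=0
  ####.|.  b30=0 t=2,i=1
  ###.#|.  b29=0 t=5,i=6
  ###..|.  b28=0 t=2,i=2
  ##.##|#  b27=1 t=3,i=6
  ##.#.|.  b26=0 t=0,i=8
  ##..#|#  b25=1 t=6,i=5
  ##...|.  b24=0 t=2,i=3
  #.###|.  b23=0 t=3,i=7
  #.##.|#  b22=1 t=7,i=1
  #.#.#|.  b21=0 t=8,i=3
  #.#..|.  b20=0 t=0,i=0
  #..##|#  b19=1 t=0,i=5
  #..#.|.  b18=0 t=0,i=2
  #...#|.  b17=0 t=3,i=2
  #....|#  b16=1 t=1,i=7
  .####|#  b15=1 t=2,i=8
  .###.|.  b14=0 t=3,i=8
  .##.#|.  b13=0 t=0,i=7
  .##..|.  b12=0 t=7,i=2
  .#.##|#  b11=1 t=6,i=8
  .#.#.|.  b10=0 t=1,i=4
  .#..#|.  b9=0 t=0,i=1
  .#...|.  b8=0 t=1,i=6
  ..###|#  b7=1 t=2,i=7
  ..##.|.  b6=0 t=0,i=6
  ..#.#|.  b5=0 t=1,i=3
  ..#..|#  b4=1 t=0,i=3
  ...##|.  b3=0 t=2,i=6
  ...#.|#  b2=1 t=1,i=2
  ....#|#  b1=1 t=1,i=1
  .....|#  b0=1 t=1,i=0
  bits 10001010010010011000100010010111 = 2320074903

2320074903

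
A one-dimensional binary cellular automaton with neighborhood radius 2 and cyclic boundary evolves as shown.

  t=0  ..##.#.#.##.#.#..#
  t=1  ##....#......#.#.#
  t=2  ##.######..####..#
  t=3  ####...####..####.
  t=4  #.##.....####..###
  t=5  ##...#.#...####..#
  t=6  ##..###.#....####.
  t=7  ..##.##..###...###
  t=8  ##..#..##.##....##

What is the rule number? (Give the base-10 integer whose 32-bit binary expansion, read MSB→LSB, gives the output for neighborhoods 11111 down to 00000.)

  ##### -> .   bit 31 = 0  t=2,i=5
  ####. -> #   bit 30 = 1  t=2,i=7
  ###.# -> #   bit 29 = 1  t=2,i=1
  ###.. -> #   bit 28 = 1  t=1,i=1
  ##.## -> #   bit 27 = 1  t=2,i=2
  ##.#. -> .   bit 26 = 0  t=0,i=4
  ##..# -> #   bit 25 = 1  t=2,i=9
  ##... -> .   bit 24 = 0  t=1,i=2
  #.### -> #   bit 23 = 1  t=1,i=17
  #.##. -> .   bit 22 = 0  t=0,i=9
  #.#.# -> .   bit 21 = 0  t=0,i=5
  #.#.. -> .   bit 20 = 0  t=0,i=14
  #..## -> #   bit 19 = 1  t=0,i=1
  #..#. -> .   bit 18 = 0  t=0,i=16
  #...# -> .   bit 17 = 0  t=3,i=5
  #.... -> #   bit 16 = 1  t=1,i=3
  .#### -> .   bit 15 = 0  t=2,i=4
  .###. -> #   bit 14 = 1  t=1,i=0
  .##.# -> .   bit 13 = 0  t=0,i=3
  .##.. -> .   bit 12 = 0  t=4,i=3
  .#.## -> .   bit 11 = 0  t=0,i=8
  .#.#. -> #   bit 10 = 1  t=0,i=6
  .#..# -> #   bit 9 = 1  t=0,i=0
  .#... -> #   bit 8 = 1  t=1,i=7
  ..### -> .   bit 7 = 0  t=2,i=11
  ..##. -> .   bit 6 = 0  t=0,i=2
  ..#.# -> #   bit 5 = 1  t=1,i=13
  ..#.. -> #   bit 4 = 1  t=0,i=17
  ...## -> .   bit 3 = 0  t=3,i=6
  ...#. -> #   bit 2 = 1  t=1,i=5
  ....# -> #   bit 1 = 1  t=1,i=4
  ..... -> .   bit 0 = 0  t=1,i=9
  bits 01111010100010010100011100110110 = 2055817014

2055817014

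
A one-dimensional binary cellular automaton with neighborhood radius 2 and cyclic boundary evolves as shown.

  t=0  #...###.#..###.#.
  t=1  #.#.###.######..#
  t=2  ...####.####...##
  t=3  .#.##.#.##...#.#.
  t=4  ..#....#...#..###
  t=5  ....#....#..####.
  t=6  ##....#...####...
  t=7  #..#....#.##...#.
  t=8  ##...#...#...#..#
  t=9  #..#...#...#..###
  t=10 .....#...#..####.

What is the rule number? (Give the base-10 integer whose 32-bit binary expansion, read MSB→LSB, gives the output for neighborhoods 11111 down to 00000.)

2694565569

  [31] ##### => #  t=1,i=10
  [30] ####. => .  t=1,i=12
  [29] ###.# => #  t=0,i=6
  [28] ###.. => .  t=1,i=13
  [27] ##.## => .  t=1,i=7
  [26] ##.#. => .  t=0,i=7
  [25] ##..# => .  t=1,i=14
  [24] ##... => .  t=2,i=0
  [23] #.### => #  t=1,i=4
  [22] #.##. => .  t=3,i=3
  [21] #.#.# => .  t=0,i=15
  [20] #.#.. => #  t=0,i=0
  [19] #..## => #  t=0,i=10
  [18] #..#. => .  t=3,i=0
  [17] #...# => #  t=0,i=2
  [16] #.... => #  t=4,i=4
  [15] .#### => #  t=1,i=9
  [14] .###. => #  t=0,i=5
  [13] .##.# => .  t=1,i=0
  [12] .##.. => .  t=2,i=16
  [11] .#.## => #  t=1,i=3
  [10] .#.#. => #  t=0,i=16
  [9] .#..# => #  t=0,i=9
  [8] .#... => .  t=0,i=1
  [7] ..### => #  t=0,i=4
  [6] ..##. => #  t=1,i=16
  [5] ..#.# => .  t=3,i=1
  [4] ..#.. => .  t=4,i=2
  [3] ...## => .  t=0,i=3
  [2] ...#. => .  t=3,i=12
  [1] ....# => .  t=4,i=5
  [0] ..... => #  t=5,i=1
  bits 10100000100110111100111011000001 = 2694565569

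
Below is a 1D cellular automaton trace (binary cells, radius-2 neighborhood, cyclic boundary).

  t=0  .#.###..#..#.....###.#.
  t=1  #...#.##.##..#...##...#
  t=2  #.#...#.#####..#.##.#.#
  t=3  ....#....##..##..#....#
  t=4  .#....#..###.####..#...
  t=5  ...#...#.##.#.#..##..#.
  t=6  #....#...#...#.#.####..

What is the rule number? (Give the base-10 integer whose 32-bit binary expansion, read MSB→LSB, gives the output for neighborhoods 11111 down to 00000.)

2319963840

  #####|#  b31=1 t=2,i=10
  ####.|.  b30=0 t=2,i=11
  ###.#|.  b29=0 t=0,i=19
  ###..|.  b28=0 t=0,i=5
  ##.##|#  b27=1 t=1,i=8
  ##.#.|.  b26=0 t=0,i=20
  ##..#|#  b25=1 t=0,i=6
  ##...|.  b24=0 t=1,i=1
  #.###|.  b23=0 t=0,i=3
  #.##.|#  b22=1 t=1,i=6
  #.#.#|.  b21=0 t=2,i=20
  #.#..|.  b20=0 t=0,i=21
  #..##|.  b19=0 t=3,i=12
  #..#.|#  b18=1 t=0,i=0
  #...#|#  b17=1 t=1,i=2
  #....|#  b16=1 t=0,i=13
  .####|#  b15=1 t=2,i=9
  .###.|#  b14=1 t=0,i=4
  .##.#|.  b13=0 t=1,i=7
  .##..|#  b12=1 t=1,i=0
  .#.##|.  b11=0 t=0,i=2
  .#.#.|#  b10=1 t=5,i=13
  .#..#|#  b9=1 t=0,i=9
  .#...|.  b8=0 t=0,i=12
  ..###|#  b7=1 t=0,i=17
  ..##.|#  b6=1 t=1,i=17
  ..#.#|.  b5=0 t=0,i=1
  ..#..|.  b4=0 t=0,i=8
  ...##|.  b3=0 t=0,i=16
  ...#.|.  b2=0 t=1,i=3
  ....#|.  b1=0 t=0,i=15
  .....|.  b0=0 t=0,i=14
  bits 10001010010001111101011011000000 = 2319963840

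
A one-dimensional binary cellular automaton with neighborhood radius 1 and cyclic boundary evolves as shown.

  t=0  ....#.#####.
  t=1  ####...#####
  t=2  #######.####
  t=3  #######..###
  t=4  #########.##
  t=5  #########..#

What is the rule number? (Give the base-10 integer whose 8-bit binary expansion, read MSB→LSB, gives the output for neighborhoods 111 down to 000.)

  ###|#  b7=1 t=0,i=7
  ##.|#  b6=1 t=0,i=10
  #.#|.  b5=0 t=0,i=5
  #..|#  b4=1 t=0,i=11
  .##|.  b3=0 t=0,i=6
  .#.|.  b2=0 t=0,i=4
  ..#|#  b1=1 t=0,i=3
  ...|#  b0=1 t=0,i=0
  bits 11010011 = 211

211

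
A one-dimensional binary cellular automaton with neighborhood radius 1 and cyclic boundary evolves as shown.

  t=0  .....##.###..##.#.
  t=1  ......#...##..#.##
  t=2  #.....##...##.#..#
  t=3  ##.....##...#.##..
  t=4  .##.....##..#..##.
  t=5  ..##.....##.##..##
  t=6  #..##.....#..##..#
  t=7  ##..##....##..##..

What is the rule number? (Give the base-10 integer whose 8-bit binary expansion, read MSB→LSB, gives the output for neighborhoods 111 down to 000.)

  [7] ### => .  t=0,i=9
  [6] ##. => #  t=0,i=6
  [5] #.# => .  t=0,i=7
  [4] #.. => #  t=0,i=11
  [3] .## => .  t=0,i=5
  [2] .#. => #  t=0,i=16
  [1] ..# => .  t=0,i=4
  [0] ... => .  t=0,i=0
  bits 01010100 = 84

84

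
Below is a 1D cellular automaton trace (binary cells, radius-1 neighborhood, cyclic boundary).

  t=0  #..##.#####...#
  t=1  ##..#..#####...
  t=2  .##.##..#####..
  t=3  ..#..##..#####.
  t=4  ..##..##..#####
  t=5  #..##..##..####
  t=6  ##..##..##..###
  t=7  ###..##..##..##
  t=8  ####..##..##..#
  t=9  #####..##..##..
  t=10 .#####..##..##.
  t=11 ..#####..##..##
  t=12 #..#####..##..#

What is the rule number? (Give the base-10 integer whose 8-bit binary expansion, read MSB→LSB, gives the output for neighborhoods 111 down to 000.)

212

  [7] ### => #  t=0,i=7
  [6] ##. => #  t=0,i=0
  [5] #.# => .  t=0,i=5
  [4] #.. => #  t=0,i=1
  [3] .## => .  t=0,i=3
  [2] .#. => #  t=1,i=4
  [1] ..# => .  t=0,i=2
  [0] ... => .  t=0,i=12
  bits 11010100 = 212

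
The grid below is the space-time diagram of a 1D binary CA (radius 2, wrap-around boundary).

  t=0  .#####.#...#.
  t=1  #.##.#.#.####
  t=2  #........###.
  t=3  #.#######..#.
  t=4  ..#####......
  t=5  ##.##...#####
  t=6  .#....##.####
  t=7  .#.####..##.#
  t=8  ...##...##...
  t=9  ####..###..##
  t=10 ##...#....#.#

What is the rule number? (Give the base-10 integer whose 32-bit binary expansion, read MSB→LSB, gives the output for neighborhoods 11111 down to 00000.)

2694546015

  ##### -> #   bit 31 = 1  t=0,i=3
  ####. -> .   bit 30 = 0  t=0,i=4
  ###.# -> #   bit 29 = 1  t=0,i=5
  ###.. -> .   bit 28 = 0  t=3,i=8
  ##.## -> .   bit 27 = 0  t=1,i=1
  ##.#. -> .   bit 26 = 0  t=0,i=6
  ##..# -> .   bit 25 = 0  t=3,i=9
  ##... -> .   bit 24 = 0  t=4,i=7
  #.### -> #   bit 23 = 1  t=1,i=9
  #.##. -> .   bit 22 = 0  t=1,i=2
  #.#.# -> .   bit 21 = 0  t=1,i=5
  #.#.. -> #   bit 20 = 1  t=0,i=7
  #..## -> #   bit 19 = 1  t=0,i=0
  #..#. -> .   bit 18 = 0  t=3,i=10
  #...# -> #   bit 17 = 1  t=0,i=9
  #.... -> #   bit 16 = 1  t=2,i=2
  .#### -> #   bit 15 = 1  t=0,i=2
  .###. -> .   bit 14 = 0  t=2,i=10
  .##.# -> .   bit 13 = 0  t=1,i=3
  .##.. -> .   bit 12 = 0  t=5,i=4
  .#.## -> .   bit 11 = 0  t=1,i=8
  .#.#. -> .   bit 10 = 0  t=1,i=6
  .#..# -> #   bit 9 = 1  t=0,i=12
  .#... -> .   bit 8 = 0  t=0,i=8
  ..### -> .   bit 7 = 0  t=0,i=1
  ..##. -> #   bit 6 = 1  t=6,i=6
  ..#.# -> .   bit 5 = 0  t=3,i=11
  ..#.. -> #   bit 4 = 1  t=0,i=11
  ...## -> #   bit 3 = 1  t=2,i=8
  ...#. -> #   bit 2 = 1  t=0,i=10
  ....# -> #   bit 1 = 1  t=2,i=7
  ..... -> #   bit 0 = 1  t=2,i=3
  bits 10100000100110111000001001011111 = 2694546015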